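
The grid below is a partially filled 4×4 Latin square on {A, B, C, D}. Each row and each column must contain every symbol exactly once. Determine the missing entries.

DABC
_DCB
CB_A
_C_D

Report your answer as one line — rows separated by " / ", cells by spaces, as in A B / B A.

D A B C / A D C B / C B D A / B C A D

(r2,c1) = A
(r3,c3) = D
(r4,c1) = B
(r4,c3) = A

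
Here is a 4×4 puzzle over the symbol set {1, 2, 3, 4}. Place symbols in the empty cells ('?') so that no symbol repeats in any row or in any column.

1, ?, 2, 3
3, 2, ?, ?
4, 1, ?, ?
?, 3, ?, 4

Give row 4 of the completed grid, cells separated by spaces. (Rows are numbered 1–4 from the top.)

2 3 1 4

(r1,c2) = 4
(r2,c4) = 1
(r3,c3) = 3
(r3,c4) = 2
(r4,c1) = 2
(r4,c3) = 1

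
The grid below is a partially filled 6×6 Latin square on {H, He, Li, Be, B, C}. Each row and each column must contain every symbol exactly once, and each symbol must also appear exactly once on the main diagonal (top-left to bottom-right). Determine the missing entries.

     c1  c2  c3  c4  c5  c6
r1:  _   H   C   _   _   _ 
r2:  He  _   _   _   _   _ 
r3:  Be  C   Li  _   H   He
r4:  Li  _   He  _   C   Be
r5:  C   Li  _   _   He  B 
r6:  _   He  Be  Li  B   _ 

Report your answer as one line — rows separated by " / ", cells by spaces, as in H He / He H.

B H C He Be Li / He Be B C Li H / Be C Li B H He / Li B He H C Be / C Li H Be He B / H He Be Li B C

Cell (r1,c1): row 1 has {H,C}; column 1 has {He,Li,Be,C}; the diagonal has {He,Li} → B.
Cell (r1,c6): row 1 has {H,B,C}; column 6 has {He,Be,B} → Li.
Cell (r2,c2): row 2 has {He}; column 2 has {H,He,Li,C}; the diagonal has {He,Li,B} → Be.
Cell (r2,c5): row 2 has {He,Be}; column 5 has {H,He,B,C} → Li.
Cell (r3,c4): row 3 has {H,He,Li,Be,C}; column 4 has {Li} → B.
Cell (r4,c2): row 4 has {He,Li,Be,C}; column 2 has {H,He,Li,Be,C} → B.
Cell (r4,c4): row 4 has {He,Li,Be,B,C}; column 4 has {Li,B}; the diagonal has {He,Li,Be,B} → H.
Cell (r5,c3): row 5 has {He,Li,B,C}; column 3 has {He,Li,Be,C} → H.
Cell (r5,c4): row 5 has {H,He,Li,B,C}; column 4 has {H,Li,B} → Be.
Cell (r6,c1): row 6 has {He,Li,Be,B}; column 1 has {He,Li,Be,B,C} → H.
Cell (r6,c6): row 6 has {H,He,Li,Be,B}; column 6 has {He,Li,Be,B}; the diagonal has {H,He,Li,Be,B} → C.
Cell (r1,c4): row 1 has {H,Li,B,C}; column 4 has {H,Li,Be,B} → He.
Cell (r1,c5): row 1 has {H,He,Li,B,C}; column 5 has {H,He,Li,B,C} → Be.
Cell (r2,c3): row 2 has {He,Li,Be}; column 3 has {H,He,Li,Be,C} → B.
Cell (r2,c4): row 2 has {He,Li,Be,B}; column 4 has {H,He,Li,Be,B} → C.
Cell (r2,c6): row 2 has {He,Li,Be,B,C}; column 6 has {He,Li,Be,B,C} → H.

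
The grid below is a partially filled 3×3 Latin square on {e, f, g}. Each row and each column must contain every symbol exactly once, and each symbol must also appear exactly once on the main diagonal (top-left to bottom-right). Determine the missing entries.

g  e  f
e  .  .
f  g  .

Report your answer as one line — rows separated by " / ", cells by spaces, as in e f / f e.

g e f / e f g / f g e

At row 2, column 2: row 2 has {e}; column 2 has {e,g}; the diagonal has {g}; that leaves f.
At row 2, column 3: row 2 has {e,f}; column 3 has {f}; that leaves g.
At row 3, column 3: row 3 has {f,g}; column 3 has {f,g}; the diagonal has {f,g}; that leaves e.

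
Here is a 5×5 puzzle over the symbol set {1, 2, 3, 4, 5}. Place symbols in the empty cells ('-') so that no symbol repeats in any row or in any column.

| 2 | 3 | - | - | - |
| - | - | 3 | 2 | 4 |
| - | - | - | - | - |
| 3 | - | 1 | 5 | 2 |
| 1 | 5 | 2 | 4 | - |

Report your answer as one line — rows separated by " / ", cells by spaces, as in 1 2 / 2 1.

row 1 has {2,3}; column 4 has {2,4,5} — only 1 is left for (r1,c4).
row 1 has {1,2,3}; column 5 has {2,4} — only 5 is left for (r1,c5).
row 2 has {2,3,4}; column 1 has {1,2,3} — only 5 is left for (r2,c1).
row 2 has {2,3,4,5}; column 2 has {3,5} — only 1 is left for (r2,c2).
row 3 is empty so far; column 1 has {1,2,3,5} — only 4 is left for (r3,c1).
row 3 has {4}; column 2 has {1,3,5} — only 2 is left for (r3,c2).
row 3 has {2,4}; column 3 has {1,2,3} — only 5 is left for (r3,c3).
row 3 has {2,4,5}; column 4 has {1,2,4,5} — only 3 is left for (r3,c4).
row 3 has {2,3,4,5}; column 5 has {2,4,5} — only 1 is left for (r3,c5).
row 4 has {1,2,3,5}; column 2 has {1,2,3,5} — only 4 is left for (r4,c2).
row 5 has {1,2,4,5}; column 5 has {1,2,4,5} — only 3 is left for (r5,c5).
row 1 has {1,2,3,5}; column 3 has {1,2,3,5} — only 4 is left for (r1,c3).

2 3 4 1 5 / 5 1 3 2 4 / 4 2 5 3 1 / 3 4 1 5 2 / 1 5 2 4 3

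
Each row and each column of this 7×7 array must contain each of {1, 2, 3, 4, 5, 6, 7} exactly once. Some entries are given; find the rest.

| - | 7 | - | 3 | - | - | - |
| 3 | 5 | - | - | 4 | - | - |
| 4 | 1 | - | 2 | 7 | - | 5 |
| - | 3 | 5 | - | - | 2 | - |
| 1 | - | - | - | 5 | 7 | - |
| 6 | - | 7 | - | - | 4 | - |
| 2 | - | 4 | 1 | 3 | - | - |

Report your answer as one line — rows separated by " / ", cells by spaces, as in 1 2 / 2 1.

(r1,c1) = 5
(r4,c1) = 7
(r6,c2) = 2
(r6,c4) = 5
(r6,c5) = 1
(r6,c7) = 3
(r7,c2) = 6
(r7,c6) = 5
(r7,c7) = 7
(r4,c5) = 6
(r5,c2) = 4
(r5,c4) = 6
(r5,c7) = 2
(r1,c5) = 2
(r2,c4) = 7
(r4,c4) = 4
(r4,c7) = 1
(r5,c3) = 3
(r2,c7) = 6
(r3,c3) = 6
(r3,c6) = 3
(r1,c3) = 1
(r1,c6) = 6
(r1,c7) = 4
(r2,c3) = 2
(r2,c6) = 1

5 7 1 3 2 6 4 / 3 5 2 7 4 1 6 / 4 1 6 2 7 3 5 / 7 3 5 4 6 2 1 / 1 4 3 6 5 7 2 / 6 2 7 5 1 4 3 / 2 6 4 1 3 5 7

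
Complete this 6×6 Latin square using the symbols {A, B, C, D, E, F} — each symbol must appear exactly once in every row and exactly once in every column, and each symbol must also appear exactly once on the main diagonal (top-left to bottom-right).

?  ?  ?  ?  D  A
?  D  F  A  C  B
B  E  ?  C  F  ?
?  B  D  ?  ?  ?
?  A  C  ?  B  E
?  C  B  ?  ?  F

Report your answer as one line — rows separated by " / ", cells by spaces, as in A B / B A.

(r1,c2) = F
(r1,c3) = E
(r1,c4) = B
(r2,c1) = E
(r3,c3) = A
(r3,c6) = D
(r4,c4) = E
(r4,c5) = A
(r4,c6) = C
(r6,c4) = D
(r6,c5) = E
(r1,c1) = C
(r4,c1) = F
(r5,c1) = D
(r5,c4) = F
(r6,c1) = A

C F E B D A / E D F A C B / B E A C F D / F B D E A C / D A C F B E / A C B D E F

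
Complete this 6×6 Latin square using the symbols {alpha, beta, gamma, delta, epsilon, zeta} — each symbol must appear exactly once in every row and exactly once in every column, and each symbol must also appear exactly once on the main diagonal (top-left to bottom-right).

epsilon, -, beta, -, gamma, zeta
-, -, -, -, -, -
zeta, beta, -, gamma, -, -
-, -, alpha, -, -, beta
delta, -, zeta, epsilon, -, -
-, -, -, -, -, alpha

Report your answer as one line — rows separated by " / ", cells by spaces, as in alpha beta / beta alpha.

epsilon delta beta alpha gamma zeta / alpha gamma epsilon beta zeta delta / zeta beta delta gamma alpha epsilon / gamma epsilon alpha zeta delta beta / delta alpha zeta epsilon beta gamma / beta zeta gamma delta epsilon alpha

Cell (r3,c3): row 3 has {beta,gamma,zeta}; column 3 has {alpha,beta,zeta}; the diagonal has {alpha,epsilon} → delta.
Cell (r3,c6): row 3 has {beta,gamma,delta,zeta}; column 6 has {alpha,beta,zeta} → epsilon.
Cell (r4,c1): row 4 has {alpha,beta}; column 1 has {delta,epsilon,zeta} → gamma.
Cell (r4,c4): row 4 has {alpha,beta,gamma}; column 4 has {gamma,epsilon}; the diagonal has {alpha,delta,epsilon} → zeta.
Cell (r5,c5): row 5 has {delta,epsilon,zeta}; column 5 has {gamma}; the diagonal has {alpha,delta,epsilon,zeta} → beta.
Cell (r5,c6): row 5 has {beta,delta,epsilon,zeta}; column 6 has {alpha,beta,epsilon,zeta} → gamma.
Cell (r6,c1): row 6 has {alpha}; column 1 has {gamma,delta,epsilon,zeta} → beta.
Cell (r6,c4): row 6 has {alpha,beta}; column 4 has {gamma,epsilon,zeta} → delta.
Cell (r1,c4): row 1 has {beta,gamma,epsilon,zeta}; column 4 has {gamma,delta,epsilon,zeta} → alpha.
Cell (r2,c1): row 2 is empty so far; column 1 has {beta,gamma,delta,epsilon,zeta} → alpha.
Cell (r2,c2): row 2 has {alpha}; column 2 has {beta}; the diagonal has {alpha,beta,delta,epsilon,zeta} → gamma.
Cell (r2,c3): row 2 has {alpha,gamma}; column 3 has {alpha,beta,delta,zeta} → epsilon.
Cell (r2,c4): row 2 has {alpha,gamma,epsilon}; column 4 has {alpha,gamma,delta,epsilon,zeta} → beta.
Cell (r2,c6): row 2 has {alpha,beta,gamma,epsilon}; column 6 has {alpha,beta,gamma,epsilon,zeta} → delta.
Cell (r3,c5): row 3 has {beta,gamma,delta,epsilon,zeta}; column 5 has {beta,gamma} → alpha.
Cell (r5,c2): row 5 has {beta,gamma,delta,epsilon,zeta}; column 2 has {beta,gamma} → alpha.
Cell (r6,c3): row 6 has {alpha,beta,delta}; column 3 has {alpha,beta,delta,epsilon,zeta} → gamma.
Cell (r1,c2): row 1 has {alpha,beta,gamma,epsilon,zeta}; column 2 has {alpha,beta,gamma} → delta.
Cell (r2,c5): row 2 has {alpha,beta,gamma,delta,epsilon}; column 5 has {alpha,beta,gamma} → zeta.
Cell (r4,c2): row 4 has {alpha,beta,gamma,zeta}; column 2 has {alpha,beta,gamma,delta} → epsilon.
Cell (r4,c5): row 4 has {alpha,beta,gamma,epsilon,zeta}; column 5 has {alpha,beta,gamma,zeta} → delta.
Cell (r6,c2): row 6 has {alpha,beta,gamma,delta}; column 2 has {alpha,beta,gamma,delta,epsilon} → zeta.
Cell (r6,c5): row 6 has {alpha,beta,gamma,delta,zeta}; column 5 has {alpha,beta,gamma,delta,zeta} → epsilon.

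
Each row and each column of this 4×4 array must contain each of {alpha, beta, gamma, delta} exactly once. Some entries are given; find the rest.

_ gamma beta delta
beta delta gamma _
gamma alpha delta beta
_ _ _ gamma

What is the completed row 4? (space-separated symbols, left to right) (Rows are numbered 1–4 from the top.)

(r1,c1) = alpha
(r2,c4) = alpha
(r4,c1) = delta
(r4,c2) = beta
(r4,c3) = alpha

delta beta alpha gamma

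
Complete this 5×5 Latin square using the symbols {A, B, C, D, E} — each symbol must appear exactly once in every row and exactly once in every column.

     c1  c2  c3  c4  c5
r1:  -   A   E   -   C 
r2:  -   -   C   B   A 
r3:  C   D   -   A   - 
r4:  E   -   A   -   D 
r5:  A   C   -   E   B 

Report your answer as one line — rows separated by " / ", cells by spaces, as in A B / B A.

(r1,c4) = D
(r2,c1) = D
(r2,c2) = E
(r3,c3) = B
(r3,c5) = E
(r4,c2) = B
(r4,c4) = C
(r5,c3) = D
(r1,c1) = B

B A E D C / D E C B A / C D B A E / E B A C D / A C D E B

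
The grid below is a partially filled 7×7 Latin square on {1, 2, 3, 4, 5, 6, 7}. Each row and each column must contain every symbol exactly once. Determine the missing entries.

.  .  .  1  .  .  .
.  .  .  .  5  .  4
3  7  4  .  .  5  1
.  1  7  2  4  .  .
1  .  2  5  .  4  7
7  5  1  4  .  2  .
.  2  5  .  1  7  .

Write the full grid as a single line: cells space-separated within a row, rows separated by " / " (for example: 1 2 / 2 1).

5 4 3 1 7 6 2 / 2 3 6 7 5 1 4 / 3 7 4 6 2 5 1 / 6 1 7 2 4 3 5 / 1 6 2 5 3 4 7 / 7 5 1 4 6 2 3 / 4 2 5 3 1 7 6

(r3,c4) = 6
(r3,c5) = 2
(r7,c4) = 3
(r7,c7) = 6
(r2,c4) = 7
(r6,c7) = 3
(r7,c1) = 4
(r4,c7) = 5
(r6,c5) = 6
(r1,c7) = 2
(r4,c1) = 6
(r4,c6) = 3
(r5,c5) = 3
(r1,c1) = 5
(r1,c5) = 7
(r1,c6) = 6
(r2,c1) = 2
(r2,c6) = 1
(r5,c2) = 6
(r1,c3) = 3
(r2,c2) = 3
(r2,c3) = 6
(r1,c2) = 4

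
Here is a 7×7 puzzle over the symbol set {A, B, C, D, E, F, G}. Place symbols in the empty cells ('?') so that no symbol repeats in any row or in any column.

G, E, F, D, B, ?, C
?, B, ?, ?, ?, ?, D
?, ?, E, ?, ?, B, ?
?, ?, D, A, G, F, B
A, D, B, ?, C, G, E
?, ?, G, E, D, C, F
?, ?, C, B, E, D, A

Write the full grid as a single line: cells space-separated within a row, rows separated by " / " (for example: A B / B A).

G E F D B A C / C B A G F E D / D F E C A B G / E C D A G F B / A D B F C G E / B A G E D C F / F G C B E D A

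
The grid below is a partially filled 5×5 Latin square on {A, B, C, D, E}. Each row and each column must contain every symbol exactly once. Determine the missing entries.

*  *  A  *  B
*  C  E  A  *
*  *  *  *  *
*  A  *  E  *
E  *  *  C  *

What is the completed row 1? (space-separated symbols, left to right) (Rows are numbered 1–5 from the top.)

C E A D B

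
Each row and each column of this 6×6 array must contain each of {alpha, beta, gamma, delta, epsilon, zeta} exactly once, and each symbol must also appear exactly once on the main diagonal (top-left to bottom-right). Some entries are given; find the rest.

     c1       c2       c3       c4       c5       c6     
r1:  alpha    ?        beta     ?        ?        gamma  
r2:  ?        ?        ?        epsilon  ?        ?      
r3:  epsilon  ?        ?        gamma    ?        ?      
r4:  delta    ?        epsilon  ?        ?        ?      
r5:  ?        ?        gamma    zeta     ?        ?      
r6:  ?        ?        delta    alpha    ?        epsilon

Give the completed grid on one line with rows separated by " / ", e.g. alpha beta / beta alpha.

alpha zeta beta delta epsilon gamma / zeta gamma alpha epsilon beta delta / epsilon delta zeta gamma alpha beta / delta alpha epsilon beta gamma zeta / beta epsilon gamma zeta delta alpha / gamma beta delta alpha zeta epsilon

(r1,c4): row 1 has {alpha,beta,gamma}; column 4 has {alpha,gamma,epsilon,zeta}, so it must be delta.
(r3,c3): row 3 has {gamma,epsilon}; column 3 has {beta,gamma,delta,epsilon}; the diagonal has {alpha,epsilon}, so it must be zeta.
(r4,c4): row 4 has {delta,epsilon}; column 4 has {alpha,gamma,delta,epsilon,zeta}; the diagonal has {alpha,epsilon,zeta}, so it must be beta.
(r5,c1): row 5 has {gamma,zeta}; column 1 has {alpha,delta,epsilon}, so it must be beta.
(r5,c5): row 5 has {beta,gamma,zeta}; column 5 is empty so far; the diagonal has {alpha,beta,epsilon,zeta}, so it must be delta.
(r5,c6): row 5 has {beta,gamma,delta,zeta}; column 6 has {gamma,epsilon}, so it must be alpha.
(r2,c2): row 2 has {epsilon}; column 2 is empty so far; the diagonal has {alpha,beta,delta,epsilon,zeta}, so it must be gamma.
(r2,c3): row 2 has {gamma,epsilon}; column 3 has {beta,gamma,delta,epsilon,zeta}, so it must be alpha.
(r4,c6): row 4 has {beta,delta,epsilon}; column 6 has {alpha,gamma,epsilon}, so it must be zeta.
(r5,c2): row 5 has {alpha,beta,gamma,delta,zeta}; column 2 has {gamma}, so it must be epsilon.
(r1,c2): row 1 has {alpha,beta,gamma,delta}; column 2 has {gamma,epsilon}, so it must be zeta.
(r1,c5): row 1 has {alpha,beta,gamma,delta,zeta}; column 5 has {delta}, so it must be epsilon.
(r2,c1): row 2 has {alpha,gamma,epsilon}; column 1 has {alpha,beta,delta,epsilon}, so it must be zeta.
(r2,c5): row 2 has {alpha,gamma,epsilon,zeta}; column 5 has {delta,epsilon}, so it must be beta.
(r2,c6): row 2 has {alpha,beta,gamma,epsilon,zeta}; column 6 has {alpha,gamma,epsilon,zeta}, so it must be delta.
(r3,c5): row 3 has {gamma,epsilon,zeta}; column 5 has {beta,delta,epsilon}, so it must be alpha.
(r3,c6): row 3 has {alpha,gamma,epsilon,zeta}; column 6 has {alpha,gamma,delta,epsilon,zeta}, so it must be beta.
(r4,c2): row 4 has {beta,delta,epsilon,zeta}; column 2 has {gamma,epsilon,zeta}, so it must be alpha.
(r4,c5): row 4 has {alpha,beta,delta,epsilon,zeta}; column 5 has {alpha,beta,delta,epsilon}, so it must be gamma.
(r6,c1): row 6 has {alpha,delta,epsilon}; column 1 has {alpha,beta,delta,epsilon,zeta}, so it must be gamma.
(r6,c2): row 6 has {alpha,gamma,delta,epsilon}; column 2 has {alpha,gamma,epsilon,zeta}, so it must be beta.
(r6,c5): row 6 has {alpha,beta,gamma,delta,epsilon}; column 5 has {alpha,beta,gamma,delta,epsilon}, so it must be zeta.
(r3,c2): row 3 has {alpha,beta,gamma,epsilon,zeta}; column 2 has {alpha,beta,gamma,epsilon,zeta}, so it must be delta.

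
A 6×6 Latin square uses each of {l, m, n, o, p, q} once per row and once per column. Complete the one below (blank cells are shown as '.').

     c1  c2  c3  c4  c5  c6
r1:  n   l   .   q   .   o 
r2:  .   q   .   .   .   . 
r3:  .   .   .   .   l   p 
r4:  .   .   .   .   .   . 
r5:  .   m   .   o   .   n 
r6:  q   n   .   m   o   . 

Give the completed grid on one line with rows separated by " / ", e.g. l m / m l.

At row 3, column 2: row 3 has {l,p}; column 2 has {l,m,n,q}; that leaves o.
At row 3, column 4: row 3 has {l,o,p}; column 4 has {m,o,q}; that leaves n.
At row 4, column 2: row 4 is empty so far; column 2 has {l,m,n,o,q}; that leaves p.
At row 4, column 4: row 4 has {p}; column 4 has {m,n,o,q}; that leaves l.
At row 6, column 6: row 6 has {m,n,o,q}; column 6 has {n,o,p}; that leaves l.
At row 2, column 4: row 2 has {q}; column 4 has {l,m,n,o,q}; that leaves p.
At row 2, column 6: row 2 has {p,q}; column 6 has {l,n,o,p}; that leaves m.
At row 3, column 1: row 3 has {l,n,o,p}; column 1 has {n,q}; that leaves m.
At row 3, column 3: row 3 has {l,m,n,o,p}; column 3 is empty so far; that leaves q.
At row 4, column 1: row 4 has {l,p}; column 1 has {m,n,q}; that leaves o.
At row 4, column 6: row 4 has {l,o,p}; column 6 has {l,m,n,o,p}; that leaves q.
At row 6, column 3: row 6 has {l,m,n,o,q}; column 3 has {q}; that leaves p.
At row 1, column 3: row 1 has {l,n,o,q}; column 3 has {p,q}; that leaves m.
At row 1, column 5: row 1 has {l,m,n,o,q}; column 5 has {l,o}; that leaves p.
At row 2, column 1: row 2 has {m,p,q}; column 1 has {m,n,o,q}; that leaves l.
At row 2, column 5: row 2 has {l,m,p,q}; column 5 has {l,o,p}; that leaves n.
At row 4, column 3: row 4 has {l,o,p,q}; column 3 has {m,p,q}; that leaves n.
At row 4, column 5: row 4 has {l,n,o,p,q}; column 5 has {l,n,o,p}; that leaves m.
At row 5, column 1: row 5 has {m,n,o}; column 1 has {l,m,n,o,q}; that leaves p.
At row 5, column 3: row 5 has {m,n,o,p}; column 3 has {m,n,p,q}; that leaves l.
At row 5, column 5: row 5 has {l,m,n,o,p}; column 5 has {l,m,n,o,p}; that leaves q.
At row 2, column 3: row 2 has {l,m,n,p,q}; column 3 has {l,m,n,p,q}; that leaves o.

n l m q p o / l q o p n m / m o q n l p / o p n l m q / p m l o q n / q n p m o l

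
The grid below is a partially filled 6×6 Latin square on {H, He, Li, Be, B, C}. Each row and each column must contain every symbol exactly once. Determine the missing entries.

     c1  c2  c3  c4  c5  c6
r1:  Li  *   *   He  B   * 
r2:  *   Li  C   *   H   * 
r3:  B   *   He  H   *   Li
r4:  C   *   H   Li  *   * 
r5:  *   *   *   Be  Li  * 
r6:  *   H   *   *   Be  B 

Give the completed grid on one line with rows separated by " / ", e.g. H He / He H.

Li C Be He B H / Be Li C B H He / B Be He H C Li / C B H Li He Be / H He B Be Li C / He H Li C Be B

(r1,c3): row 1 has {He,Li,B}; column 3 has {H,He,C}, so it must be Be.
(r2,c4): row 2 has {H,Li,C}; column 4 has {H,He,Li,Be}, so it must be B.
(r3,c5): row 3 has {H,He,Li,B}; column 5 has {H,Li,Be,B}, so it must be C.
(r4,c5): row 4 has {H,Li,C}; column 5 has {H,Li,Be,B,C}, so it must be He.
(r4,c6): row 4 has {H,He,Li,C}; column 6 has {Li,B}, so it must be Be.
(r5,c3): row 5 has {Li,Be}; column 3 has {H,He,Be,C}, so it must be B.
(r6,c1): row 6 has {H,Be,B}; column 1 has {Li,B,C}, so it must be He.
(r6,c3): row 6 has {H,He,Be,B}; column 3 has {H,He,Be,B,C}, so it must be Li.
(r6,c4): row 6 has {H,He,Li,Be,B}; column 4 has {H,He,Li,Be,B}, so it must be C.
(r1,c2): row 1 has {He,Li,Be,B}; column 2 has {H,Li}, so it must be C.
(r1,c6): row 1 has {He,Li,Be,B,C}; column 6 has {Li,Be,B}, so it must be H.
(r2,c1): row 2 has {H,Li,B,C}; column 1 has {He,Li,B,C}, so it must be Be.
(r2,c6): row 2 has {H,Li,Be,B,C}; column 6 has {H,Li,Be,B}, so it must be He.
(r3,c2): row 3 has {H,He,Li,B,C}; column 2 has {H,Li,C}, so it must be Be.
(r4,c2): row 4 has {H,He,Li,Be,C}; column 2 has {H,Li,Be,C}, so it must be B.
(r5,c1): row 5 has {Li,Be,B}; column 1 has {He,Li,Be,B,C}, so it must be H.
(r5,c2): row 5 has {H,Li,Be,B}; column 2 has {H,Li,Be,B,C}, so it must be He.
(r5,c6): row 5 has {H,He,Li,Be,B}; column 6 has {H,He,Li,Be,B}, so it must be C.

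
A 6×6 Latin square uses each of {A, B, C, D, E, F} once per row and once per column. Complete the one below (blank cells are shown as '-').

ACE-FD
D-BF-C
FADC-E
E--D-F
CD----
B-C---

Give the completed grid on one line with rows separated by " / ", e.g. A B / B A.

(r1,c4): row 1 has {A,C,D,E,F}; column 4 has {C,D,F}, so it must be B.
(r2,c2): row 2 has {B,C,D,F}; column 2 has {A,C,D}, so it must be E.
(r2,c5): row 2 has {B,C,D,E,F}; column 5 has {F}, so it must be A.
(r3,c5): row 3 has {A,C,D,E,F}; column 5 has {A,F}, so it must be B.
(r4,c2): row 4 has {D,E,F}; column 2 has {A,C,D,E}, so it must be B.
(r4,c3): row 4 has {B,D,E,F}; column 3 has {B,C,D,E}, so it must be A.
(r4,c5): row 4 has {A,B,D,E,F}; column 5 has {A,B,F}, so it must be C.
(r5,c3): row 5 has {C,D}; column 3 has {A,B,C,D,E}, so it must be F.
(r5,c5): row 5 has {C,D,F}; column 5 has {A,B,C,F}, so it must be E.
(r6,c2): row 6 has {B,C}; column 2 has {A,B,C,D,E}, so it must be F.
(r6,c5): row 6 has {B,C,F}; column 5 has {A,B,C,E,F}, so it must be D.
(r6,c6): row 6 has {B,C,D,F}; column 6 has {C,D,E,F}, so it must be A.
(r5,c4): row 5 has {C,D,E,F}; column 4 has {B,C,D,F}, so it must be A.
(r5,c6): row 5 has {A,C,D,E,F}; column 6 has {A,C,D,E,F}, so it must be B.
(r6,c4): row 6 has {A,B,C,D,F}; column 4 has {A,B,C,D,F}, so it must be E.

A C E B F D / D E B F A C / F A D C B E / E B A D C F / C D F A E B / B F C E D A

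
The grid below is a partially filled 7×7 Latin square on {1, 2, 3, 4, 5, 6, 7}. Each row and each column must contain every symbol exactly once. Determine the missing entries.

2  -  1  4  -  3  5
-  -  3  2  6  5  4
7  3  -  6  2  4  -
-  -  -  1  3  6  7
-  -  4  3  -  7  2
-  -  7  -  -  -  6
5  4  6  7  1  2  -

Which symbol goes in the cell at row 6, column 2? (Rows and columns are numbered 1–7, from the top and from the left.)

2

(r1,c5) = 7
(r2,c1) = 1
(r2,c2) = 7
(r3,c3) = 5
(r3,c7) = 1
(r4,c1) = 4
(r4,c3) = 2
(r5,c1) = 6
(r5,c5) = 5
(r6,c1) = 3
(r6,c4) = 5
(r6,c5) = 4
(r6,c6) = 1
(r7,c7) = 3
(r1,c2) = 6
(r4,c2) = 5
(r5,c2) = 1
(r6,c2) = 2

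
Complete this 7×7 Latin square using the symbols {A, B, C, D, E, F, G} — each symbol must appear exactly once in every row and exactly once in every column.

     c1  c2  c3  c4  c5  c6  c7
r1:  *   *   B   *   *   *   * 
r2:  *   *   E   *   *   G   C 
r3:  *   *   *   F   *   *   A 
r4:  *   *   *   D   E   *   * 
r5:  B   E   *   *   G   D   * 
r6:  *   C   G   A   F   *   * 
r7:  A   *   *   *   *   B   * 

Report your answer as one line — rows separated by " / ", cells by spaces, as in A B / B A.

G A B E C F D / F D E B A G C / E G D F B C A / C B F D E A G / B E A C G D F / D C G A F E B / A F C G D B E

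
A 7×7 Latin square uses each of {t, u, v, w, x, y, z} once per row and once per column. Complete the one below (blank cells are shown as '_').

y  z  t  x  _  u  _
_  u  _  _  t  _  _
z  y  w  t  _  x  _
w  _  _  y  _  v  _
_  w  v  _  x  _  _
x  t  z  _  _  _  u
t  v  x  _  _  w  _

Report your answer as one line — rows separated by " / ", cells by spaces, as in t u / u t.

row 2 has {t,u}; column 1 has {t,w,x,y,z} — only v is left for (r2,c1).
row 2 has {t,u,v}; column 3 has {t,v,w,x,z} — only y is left for (r2,c3).
row 2 has {t,u,v,y}; column 6 has {u,v,w,x} — only z is left for (r2,c6).
row 3 has {t,w,x,y,z}; column 7 has {u} — only v is left for (r3,c7).
row 4 has {v,w,y}; column 2 has {t,u,v,w,y,z} — only x is left for (r4,c2).
row 4 has {v,w,x,y}; column 3 has {t,v,w,x,y,z} — only u is left for (r4,c3).
row 4 has {u,v,w,x,y}; column 5 has {t,x} — only z is left for (r4,c5).
row 4 has {u,v,w,x,y,z}; column 7 has {u,v} — only t is left for (r4,c7).
row 5 has {v,w,x}; column 1 has {t,v,w,x,y,z} — only u is left for (r5,c1).
row 5 has {u,v,w,x}; column 4 has {t,x,y} — only z is left for (r5,c4).
row 5 has {u,v,w,x,z}; column 7 has {t,u,v} — only y is left for (r5,c7).
row 6 has {t,u,x,z}; column 6 has {u,v,w,x,z} — only y is left for (r6,c6).
row 7 has {t,v,w,x}; column 4 has {t,x,y,z} — only u is left for (r7,c4).
row 7 has {t,u,v,w,x}; column 5 has {t,x,z} — only y is left for (r7,c5).
row 7 has {t,u,v,w,x,y}; column 7 has {t,u,v,y} — only z is left for (r7,c7).
row 1 has {t,u,x,y,z}; column 7 has {t,u,v,y,z} — only w is left for (r1,c7).
row 2 has {t,u,v,y,z}; column 4 has {t,u,x,y,z} — only w is left for (r2,c4).
row 2 has {t,u,v,w,y,z}; column 7 has {t,u,v,w,y,z} — only x is left for (r2,c7).
row 3 has {t,v,w,x,y,z}; column 5 has {t,x,y,z} — only u is left for (r3,c5).
row 5 has {u,v,w,x,y,z}; column 6 has {u,v,w,x,y,z} — only t is left for (r5,c6).
row 6 has {t,u,x,y,z}; column 4 has {t,u,w,x,y,z} — only v is left for (r6,c4).
row 6 has {t,u,v,x,y,z}; column 5 has {t,u,x,y,z} — only w is left for (r6,c5).
row 1 has {t,u,w,x,y,z}; column 5 has {t,u,w,x,y,z} — only v is left for (r1,c5).

y z t x v u w / v u y w t z x / z y w t u x v / w x u y z v t / u w v z x t y / x t z v w y u / t v x u y w z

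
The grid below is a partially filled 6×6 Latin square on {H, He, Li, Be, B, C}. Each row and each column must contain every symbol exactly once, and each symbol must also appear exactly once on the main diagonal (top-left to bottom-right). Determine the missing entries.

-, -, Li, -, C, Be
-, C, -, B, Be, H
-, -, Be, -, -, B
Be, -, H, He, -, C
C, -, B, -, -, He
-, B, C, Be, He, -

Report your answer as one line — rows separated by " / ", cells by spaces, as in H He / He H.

B He Li H C Be / Li C He B Be H / He H Be C Li B / Be Li H He B C / C Be B Li H He / H B C Be He Li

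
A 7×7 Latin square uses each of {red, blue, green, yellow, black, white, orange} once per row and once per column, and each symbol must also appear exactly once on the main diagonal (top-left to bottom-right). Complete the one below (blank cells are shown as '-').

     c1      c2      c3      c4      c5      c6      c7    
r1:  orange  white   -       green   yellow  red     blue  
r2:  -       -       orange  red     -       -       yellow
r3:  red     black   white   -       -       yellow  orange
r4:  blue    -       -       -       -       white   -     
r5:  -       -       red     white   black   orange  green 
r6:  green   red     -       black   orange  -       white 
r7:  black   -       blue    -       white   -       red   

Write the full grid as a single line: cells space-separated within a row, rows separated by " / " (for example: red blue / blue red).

orange white black green yellow red blue / white green orange red blue black yellow / red black white blue green yellow orange / blue orange green yellow red white black / yellow blue red white black orange green / green red yellow black orange blue white / black yellow blue orange white green red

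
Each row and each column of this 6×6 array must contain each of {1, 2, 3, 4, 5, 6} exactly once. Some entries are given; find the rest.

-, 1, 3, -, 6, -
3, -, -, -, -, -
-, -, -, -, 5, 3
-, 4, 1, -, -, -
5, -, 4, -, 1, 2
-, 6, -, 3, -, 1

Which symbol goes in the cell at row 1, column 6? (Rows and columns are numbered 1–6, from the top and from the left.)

(r3,c2): row 3 has {3,5}; column 2 has {1,4,6}, so it must be 2.
(r3,c3): row 3 has {2,3,5}; column 3 has {1,3,4}, so it must be 6.
(r5,c2): row 5 has {1,2,4,5}; column 2 has {1,2,4,6}, so it must be 3.
(r5,c4): row 5 has {1,2,3,4,5}; column 4 has {3}, so it must be 6.
(r2,c2): row 2 has {3}; column 2 has {1,2,3,4,6}, so it must be 5.
(r2,c3): row 2 has {3,5}; column 3 has {1,3,4,6}, so it must be 2.
(r2,c5): row 2 has {2,3,5}; column 5 has {1,5,6}, so it must be 4.
(r2,c6): row 2 has {2,3,4,5}; column 6 has {1,2,3}, so it must be 6.
(r4,c6): row 4 has {1,4}; column 6 has {1,2,3,6}, so it must be 5.
(r6,c3): row 6 has {1,3,6}; column 3 has {1,2,3,4,6}, so it must be 5.
(r6,c5): row 6 has {1,3,5,6}; column 5 has {1,4,5,6}, so it must be 2.
(r1,c6): row 1 has {1,3,6}; column 6 has {1,2,3,5,6}, so it must be 4.

4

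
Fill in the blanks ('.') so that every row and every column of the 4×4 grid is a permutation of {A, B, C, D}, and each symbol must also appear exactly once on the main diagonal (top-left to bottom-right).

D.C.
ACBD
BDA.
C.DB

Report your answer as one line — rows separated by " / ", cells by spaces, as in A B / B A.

(r1,c4) = A
(r3,c4) = C
(r4,c2) = A
(r1,c2) = B

D B C A / A C B D / B D A C / C A D B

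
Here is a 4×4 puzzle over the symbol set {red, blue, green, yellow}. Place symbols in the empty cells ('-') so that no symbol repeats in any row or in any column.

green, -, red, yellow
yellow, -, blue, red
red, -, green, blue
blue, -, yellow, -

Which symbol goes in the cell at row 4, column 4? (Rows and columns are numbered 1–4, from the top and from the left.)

green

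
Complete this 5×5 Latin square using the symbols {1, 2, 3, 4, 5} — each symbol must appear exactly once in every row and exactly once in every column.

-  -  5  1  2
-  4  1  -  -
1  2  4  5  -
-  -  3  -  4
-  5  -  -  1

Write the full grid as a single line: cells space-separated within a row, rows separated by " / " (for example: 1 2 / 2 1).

4 3 5 1 2 / 2 4 1 3 5 / 1 2 4 5 3 / 5 1 3 2 4 / 3 5 2 4 1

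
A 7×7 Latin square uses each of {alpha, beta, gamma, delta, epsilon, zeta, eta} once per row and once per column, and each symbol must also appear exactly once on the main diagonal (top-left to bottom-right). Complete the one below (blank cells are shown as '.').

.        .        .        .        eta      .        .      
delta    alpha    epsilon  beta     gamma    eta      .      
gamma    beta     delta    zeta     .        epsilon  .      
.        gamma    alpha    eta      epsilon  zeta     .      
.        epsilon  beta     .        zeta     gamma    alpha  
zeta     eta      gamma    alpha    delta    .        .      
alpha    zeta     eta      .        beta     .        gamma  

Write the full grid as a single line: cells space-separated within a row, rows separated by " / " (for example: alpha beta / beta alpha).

epsilon delta zeta gamma eta alpha beta / delta alpha epsilon beta gamma eta zeta / gamma beta delta zeta alpha epsilon eta / beta gamma alpha eta epsilon zeta delta / eta epsilon beta delta zeta gamma alpha / zeta eta gamma alpha delta beta epsilon / alpha zeta eta epsilon beta delta gamma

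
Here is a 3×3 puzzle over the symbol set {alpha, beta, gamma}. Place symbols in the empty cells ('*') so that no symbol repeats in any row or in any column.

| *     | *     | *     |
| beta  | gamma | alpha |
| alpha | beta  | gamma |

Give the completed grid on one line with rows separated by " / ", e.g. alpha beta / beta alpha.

gamma alpha beta / beta gamma alpha / alpha beta gamma

(r1,c1) = gamma
(r1,c2) = alpha
(r1,c3) = beta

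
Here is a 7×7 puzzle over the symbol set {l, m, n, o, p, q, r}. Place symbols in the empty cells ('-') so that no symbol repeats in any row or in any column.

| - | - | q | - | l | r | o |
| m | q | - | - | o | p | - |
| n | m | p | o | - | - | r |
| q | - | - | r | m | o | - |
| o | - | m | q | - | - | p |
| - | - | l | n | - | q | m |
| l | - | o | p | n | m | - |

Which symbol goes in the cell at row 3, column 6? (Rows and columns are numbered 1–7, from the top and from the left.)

l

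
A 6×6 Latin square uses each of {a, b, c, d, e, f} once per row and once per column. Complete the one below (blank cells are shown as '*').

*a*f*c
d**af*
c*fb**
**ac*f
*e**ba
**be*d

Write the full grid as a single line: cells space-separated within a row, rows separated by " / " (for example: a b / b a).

Cell (r3,c2): row 3 has {b,c,f}; column 2 has {a,e} → d.
Cell (r3,c6): row 3 has {b,c,d,f}; column 6 has {a,c,d,f} → e.
Cell (r4,c2): row 4 has {a,c,f}; column 2 has {a,d,e} → b.
Cell (r5,c1): row 5 has {a,b,e}; column 1 has {c,d} → f.
Cell (r5,c4): row 5 has {a,b,e,f}; column 4 has {a,b,c,e,f} → d.
Cell (r6,c1): row 6 has {b,d,e}; column 1 has {c,d,f} → a.
Cell (r6,c5): row 6 has {a,b,d,e}; column 5 has {b,f} → c.
Cell (r2,c2): row 2 has {a,d,f}; column 2 has {a,b,d,e} → c.
Cell (r2,c3): row 2 has {a,c,d,f}; column 3 has {a,b,f} → e.
Cell (r2,c6): row 2 has {a,c,d,e,f}; column 6 has {a,c,d,e,f} → b.
Cell (r3,c5): row 3 has {b,c,d,e,f}; column 5 has {b,c,f} → a.
Cell (r4,c1): row 4 has {a,b,c,f}; column 1 has {a,c,d,f} → e.
Cell (r4,c5): row 4 has {a,b,c,e,f}; column 5 has {a,b,c,f} → d.
Cell (r5,c3): row 5 has {a,b,d,e,f}; column 3 has {a,b,e,f} → c.
Cell (r6,c2): row 6 has {a,b,c,d,e}; column 2 has {a,b,c,d,e} → f.
Cell (r1,c1): row 1 has {a,c,f}; column 1 has {a,c,d,e,f} → b.
Cell (r1,c3): row 1 has {a,b,c,f}; column 3 has {a,b,c,e,f} → d.
Cell (r1,c5): row 1 has {a,b,c,d,f}; column 5 has {a,b,c,d,f} → e.

b a d f e c / d c e a f b / c d f b a e / e b a c d f / f e c d b a / a f b e c d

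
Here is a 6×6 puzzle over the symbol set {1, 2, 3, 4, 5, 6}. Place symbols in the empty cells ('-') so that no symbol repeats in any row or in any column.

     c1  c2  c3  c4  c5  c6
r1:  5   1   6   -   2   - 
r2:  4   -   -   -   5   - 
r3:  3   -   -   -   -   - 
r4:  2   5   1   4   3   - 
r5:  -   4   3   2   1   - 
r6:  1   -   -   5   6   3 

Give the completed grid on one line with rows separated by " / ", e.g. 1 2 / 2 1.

5 1 6 3 2 4 / 4 3 2 6 5 1 / 3 6 5 1 4 2 / 2 5 1 4 3 6 / 6 4 3 2 1 5 / 1 2 4 5 6 3

Cell (r1,c4): row 1 has {1,2,5,6}; column 4 has {2,4,5} → 3.
Cell (r1,c6): row 1 has {1,2,3,5,6}; column 6 has {3} → 4.
Cell (r2,c3): row 2 has {4,5}; column 3 has {1,3,6} → 2.
Cell (r3,c5): row 3 has {3}; column 5 has {1,2,3,5,6} → 4.
Cell (r4,c6): row 4 has {1,2,3,4,5}; column 6 has {3,4} → 6.
Cell (r5,c1): row 5 has {1,2,3,4}; column 1 has {1,2,3,4,5} → 6.
Cell (r5,c6): row 5 has {1,2,3,4,6}; column 6 has {3,4,6} → 5.
Cell (r6,c2): row 6 has {1,3,5,6}; column 2 has {1,4,5} → 2.
Cell (r6,c3): row 6 has {1,2,3,5,6}; column 3 has {1,2,3,6} → 4.
Cell (r2,c6): row 2 has {2,4,5}; column 6 has {3,4,5,6} → 1.
Cell (r3,c2): row 3 has {3,4}; column 2 has {1,2,4,5} → 6.
Cell (r3,c3): row 3 has {3,4,6}; column 3 has {1,2,3,4,6} → 5.
Cell (r3,c4): row 3 has {3,4,5,6}; column 4 has {2,3,4,5} → 1.
Cell (r3,c6): row 3 has {1,3,4,5,6}; column 6 has {1,3,4,5,6} → 2.
Cell (r2,c2): row 2 has {1,2,4,5}; column 2 has {1,2,4,5,6} → 3.
Cell (r2,c4): row 2 has {1,2,3,4,5}; column 4 has {1,2,3,4,5} → 6.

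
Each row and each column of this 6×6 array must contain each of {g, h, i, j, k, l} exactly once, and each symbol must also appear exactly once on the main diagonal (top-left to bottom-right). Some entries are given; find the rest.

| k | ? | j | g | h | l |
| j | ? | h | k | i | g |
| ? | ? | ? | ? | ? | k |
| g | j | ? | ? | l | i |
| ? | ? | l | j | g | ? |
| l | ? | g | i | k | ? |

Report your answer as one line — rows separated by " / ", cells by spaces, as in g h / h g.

k i j g h l / j l h k i g / h g i l j k / g j k h l i / i k l j g h / l h g i k j

Cell (r1,c2): row 1 has {g,h,j,k,l}; column 2 has {j} → i.
Cell (r2,c2): row 2 has {g,h,i,j,k}; column 2 has {i,j}; the diagonal has {g,k} → l.
Cell (r3,c3): row 3 has {k}; column 3 has {g,h,j,l}; the diagonal has {g,k,l} → i.
Cell (r3,c5): row 3 has {i,k}; column 5 has {g,h,i,k,l} → j.
Cell (r4,c3): row 4 has {g,i,j,l}; column 3 has {g,h,i,j,l} → k.
Cell (r4,c4): row 4 has {g,i,j,k,l}; column 4 has {g,i,j,k}; the diagonal has {g,i,k,l} → h.
Cell (r5,c6): row 5 has {g,j,l}; column 6 has {g,i,k,l} → h.
Cell (r6,c2): row 6 has {g,i,k,l}; column 2 has {i,j,l} → h.
Cell (r6,c6): row 6 has {g,h,i,k,l}; column 6 has {g,h,i,k,l}; the diagonal has {g,h,i,k,l} → j.
Cell (r3,c1): row 3 has {i,j,k}; column 1 has {g,j,k,l} → h.
Cell (r3,c2): row 3 has {h,i,j,k}; column 2 has {h,i,j,l} → g.
Cell (r3,c4): row 3 has {g,h,i,j,k}; column 4 has {g,h,i,j,k} → l.
Cell (r5,c1): row 5 has {g,h,j,l}; column 1 has {g,h,j,k,l} → i.
Cell (r5,c2): row 5 has {g,h,i,j,l}; column 2 has {g,h,i,j,l} → k.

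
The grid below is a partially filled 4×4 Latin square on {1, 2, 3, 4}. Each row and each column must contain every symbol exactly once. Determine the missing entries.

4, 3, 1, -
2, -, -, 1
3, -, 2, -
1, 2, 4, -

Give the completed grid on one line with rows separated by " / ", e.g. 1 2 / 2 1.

4 3 1 2 / 2 4 3 1 / 3 1 2 4 / 1 2 4 3

(r1,c4): row 1 has {1,3,4}; column 4 has {1}, so it must be 2.
(r2,c2): row 2 has {1,2}; column 2 has {2,3}, so it must be 4.
(r2,c3): row 2 has {1,2,4}; column 3 has {1,2,4}, so it must be 3.
(r3,c2): row 3 has {2,3}; column 2 has {2,3,4}, so it must be 1.
(r3,c4): row 3 has {1,2,3}; column 4 has {1,2}, so it must be 4.
(r4,c4): row 4 has {1,2,4}; column 4 has {1,2,4}, so it must be 3.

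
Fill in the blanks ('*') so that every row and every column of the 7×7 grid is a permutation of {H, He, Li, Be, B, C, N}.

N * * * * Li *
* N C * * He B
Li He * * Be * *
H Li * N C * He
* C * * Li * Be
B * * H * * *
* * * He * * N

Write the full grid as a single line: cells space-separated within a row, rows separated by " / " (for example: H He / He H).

N B H Be He Li C / Be N C Li H He B / Li He B C Be N H / H Li Be N C B He / He C N B Li H Be / B Be He H N C Li / C H Li He B Be N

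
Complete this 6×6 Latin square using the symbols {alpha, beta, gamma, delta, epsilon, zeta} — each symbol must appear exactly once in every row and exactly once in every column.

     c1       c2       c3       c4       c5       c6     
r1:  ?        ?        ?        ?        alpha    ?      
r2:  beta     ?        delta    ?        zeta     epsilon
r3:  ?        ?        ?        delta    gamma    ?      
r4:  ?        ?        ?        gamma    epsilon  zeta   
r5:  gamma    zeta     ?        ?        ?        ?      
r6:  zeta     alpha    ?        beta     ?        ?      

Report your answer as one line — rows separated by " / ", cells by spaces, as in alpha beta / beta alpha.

(r2,c2): row 2 has {beta,delta,epsilon,zeta}; column 2 has {alpha,zeta}, so it must be gamma.
(r2,c4): row 2 has {beta,gamma,delta,epsilon,zeta}; column 4 has {beta,gamma,delta}, so it must be alpha.
(r5,c4): row 5 has {gamma,zeta}; column 4 has {alpha,beta,gamma,delta}, so it must be epsilon.
(r6,c5): row 6 has {alpha,beta,zeta}; column 5 has {alpha,gamma,epsilon,zeta}, so it must be delta.
(r6,c6): row 6 has {alpha,beta,delta,zeta}; column 6 has {epsilon,zeta}, so it must be gamma.
(r1,c4): row 1 has {alpha}; column 4 has {alpha,beta,gamma,delta,epsilon}, so it must be zeta.
(r5,c5): row 5 has {gamma,epsilon,zeta}; column 5 has {alpha,gamma,delta,epsilon,zeta}, so it must be beta.
(r6,c3): row 6 has {alpha,beta,gamma,delta,zeta}; column 3 has {delta}, so it must be epsilon.
(r5,c3): row 5 has {beta,gamma,epsilon,zeta}; column 3 has {delta,epsilon}, so it must be alpha.
(r5,c6): row 5 has {alpha,beta,gamma,epsilon,zeta}; column 6 has {gamma,epsilon,zeta}, so it must be delta.
(r1,c6): row 1 has {alpha,zeta}; column 6 has {gamma,delta,epsilon,zeta}, so it must be beta.
(r3,c6): row 3 has {gamma,delta}; column 6 has {beta,gamma,delta,epsilon,zeta}, so it must be alpha.
(r4,c3): row 4 has {gamma,epsilon,zeta}; column 3 has {alpha,delta,epsilon}, so it must be beta.
(r1,c3): row 1 has {alpha,beta,zeta}; column 3 has {alpha,beta,delta,epsilon}, so it must be gamma.
(r3,c1): row 3 has {alpha,gamma,delta}; column 1 has {beta,gamma,zeta}, so it must be epsilon.
(r3,c2): row 3 has {alpha,gamma,delta,epsilon}; column 2 has {alpha,gamma,zeta}, so it must be beta.
(r3,c3): row 3 has {alpha,beta,gamma,delta,epsilon}; column 3 has {alpha,beta,gamma,delta,epsilon}, so it must be zeta.
(r4,c2): row 4 has {beta,gamma,epsilon,zeta}; column 2 has {alpha,beta,gamma,zeta}, so it must be delta.
(r1,c1): row 1 has {alpha,beta,gamma,zeta}; column 1 has {beta,gamma,epsilon,zeta}, so it must be delta.
(r1,c2): row 1 has {alpha,beta,gamma,delta,zeta}; column 2 has {alpha,beta,gamma,delta,zeta}, so it must be epsilon.
(r4,c1): row 4 has {beta,gamma,delta,epsilon,zeta}; column 1 has {beta,gamma,delta,epsilon,zeta}, so it must be alpha.

delta epsilon gamma zeta alpha beta / beta gamma delta alpha zeta epsilon / epsilon beta zeta delta gamma alpha / alpha delta beta gamma epsilon zeta / gamma zeta alpha epsilon beta delta / zeta alpha epsilon beta delta gamma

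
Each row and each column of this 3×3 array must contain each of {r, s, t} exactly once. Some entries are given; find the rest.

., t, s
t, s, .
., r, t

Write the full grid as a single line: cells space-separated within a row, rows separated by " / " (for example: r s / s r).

r t s / t s r / s r t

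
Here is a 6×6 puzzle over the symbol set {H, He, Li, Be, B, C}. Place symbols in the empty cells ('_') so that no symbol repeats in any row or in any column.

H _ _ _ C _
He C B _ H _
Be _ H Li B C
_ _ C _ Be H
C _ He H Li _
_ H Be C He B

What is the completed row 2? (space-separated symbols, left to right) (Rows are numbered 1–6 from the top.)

He C B Be H Li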